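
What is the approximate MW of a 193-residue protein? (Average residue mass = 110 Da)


MW = n_residues * 110 Da
MW = 193 * 110
MW = 21230 Da

21230 Da


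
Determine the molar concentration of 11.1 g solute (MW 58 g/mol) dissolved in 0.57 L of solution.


C = (mass / MW) / volume
C = (11.1 / 58) / 0.57
C = 0.3358 M

0.3358 M


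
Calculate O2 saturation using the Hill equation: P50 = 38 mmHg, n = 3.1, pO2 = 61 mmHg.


Y = pO2^n / (P50^n + pO2^n)
Y = 61^3.1 / (38^3.1 + 61^3.1)
Y = 81.26%

81.26%


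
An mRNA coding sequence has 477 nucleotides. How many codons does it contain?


codons = nucleotides / 3
codons = 477 / 3 = 159

159


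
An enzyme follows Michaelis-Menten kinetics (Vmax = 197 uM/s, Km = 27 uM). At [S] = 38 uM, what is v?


v = Vmax * [S] / (Km + [S])
v = 197 * 38 / (27 + 38)
v = 115.1692 uM/s

115.1692 uM/s


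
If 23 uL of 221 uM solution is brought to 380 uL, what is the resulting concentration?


C2 = C1 * V1 / V2
C2 = 221 * 23 / 380
C2 = 13.3763 uM

13.3763 uM


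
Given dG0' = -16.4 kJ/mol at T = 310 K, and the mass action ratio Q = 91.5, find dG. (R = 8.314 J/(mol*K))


dG = dG0' + RT * ln(Q) / 1000
dG = -16.4 + 8.314 * 310 * ln(91.5) / 1000
dG = -4.7599 kJ/mol

-4.7599 kJ/mol


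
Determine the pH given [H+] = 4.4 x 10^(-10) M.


pH = -log10([H+])
pH = -log10(4.4 x 10^(-10))
pH = 9.3565

9.3565


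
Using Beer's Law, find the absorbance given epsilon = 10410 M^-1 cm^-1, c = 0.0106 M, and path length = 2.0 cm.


A = epsilon * c * l
A = 10410 * 0.0106 * 2.0
A = 220.692

220.692


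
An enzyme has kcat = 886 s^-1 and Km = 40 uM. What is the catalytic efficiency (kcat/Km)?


Catalytic efficiency = kcat / Km
= 886 / 40
= 22.15 uM^-1*s^-1

22.15 uM^-1*s^-1


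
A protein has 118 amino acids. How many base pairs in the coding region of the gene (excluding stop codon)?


Each amino acid = 1 codon = 3 bp
bp = 118 * 3 = 354 bp

354 bp


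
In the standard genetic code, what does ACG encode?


Standard genetic code lookup.
Codon ACG -> Thr

Thr


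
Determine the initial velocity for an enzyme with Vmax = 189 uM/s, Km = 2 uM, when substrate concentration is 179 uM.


v = Vmax * [S] / (Km + [S])
v = 189 * 179 / (2 + 179)
v = 186.9116 uM/s

186.9116 uM/s


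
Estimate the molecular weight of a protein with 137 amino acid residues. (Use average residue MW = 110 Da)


MW = n_residues * 110 Da
MW = 137 * 110
MW = 15070 Da

15070 Da


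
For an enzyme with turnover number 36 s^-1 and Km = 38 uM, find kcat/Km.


Catalytic efficiency = kcat / Km
= 36 / 38
= 0.9474 uM^-1*s^-1

0.9474 uM^-1*s^-1


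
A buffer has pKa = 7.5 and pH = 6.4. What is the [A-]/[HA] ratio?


[A-]/[HA] = 10^(pH - pKa)
= 10^(6.4 - 7.5)
= 0.0794

0.0794


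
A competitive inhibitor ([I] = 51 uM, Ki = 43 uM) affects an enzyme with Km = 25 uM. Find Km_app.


Km_app = Km * (1 + [I]/Ki)
Km_app = 25 * (1 + 51/43)
Km_app = 54.6512 uM

54.6512 uM


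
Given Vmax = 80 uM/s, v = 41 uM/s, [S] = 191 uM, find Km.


Km = [S] * (Vmax - v) / v
Km = 191 * (80 - 41) / 41
Km = 181.6829 uM

181.6829 uM


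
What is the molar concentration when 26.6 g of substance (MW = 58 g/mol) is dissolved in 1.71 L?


C = (mass / MW) / volume
C = (26.6 / 58) / 1.71
C = 0.2682 M

0.2682 M


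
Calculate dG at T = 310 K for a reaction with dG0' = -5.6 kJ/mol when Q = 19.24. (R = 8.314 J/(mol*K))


dG = dG0' + RT * ln(Q) / 1000
dG = -5.6 + 8.314 * 310 * ln(19.24) / 1000
dG = 2.0212 kJ/mol

2.0212 kJ/mol


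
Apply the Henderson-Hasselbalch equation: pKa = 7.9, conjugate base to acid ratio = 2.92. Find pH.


pH = pKa + log10([A-]/[HA])
pH = 7.9 + log10(2.92)
pH = 8.3654

8.3654


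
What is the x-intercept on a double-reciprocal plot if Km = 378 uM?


x-intercept = -1/Km
= -1/378
= -0.0026 1/uM

-0.0026 1/uM


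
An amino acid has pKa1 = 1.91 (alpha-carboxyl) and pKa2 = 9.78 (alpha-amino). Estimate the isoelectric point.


pI = (pKa1 + pKa2) / 2
pI = (1.91 + 9.78) / 2
pI = 5.845

5.845


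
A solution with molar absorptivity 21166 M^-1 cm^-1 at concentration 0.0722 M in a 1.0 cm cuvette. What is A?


A = epsilon * c * l
A = 21166 * 0.0722 * 1.0
A = 1528.1852

1528.1852


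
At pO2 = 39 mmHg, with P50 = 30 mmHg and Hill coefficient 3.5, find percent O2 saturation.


Y = pO2^n / (P50^n + pO2^n)
Y = 39^3.5 / (30^3.5 + 39^3.5)
Y = 71.47%

71.47%


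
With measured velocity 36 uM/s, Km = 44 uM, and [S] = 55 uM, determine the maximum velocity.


Vmax = v * (Km + [S]) / [S]
Vmax = 36 * (44 + 55) / 55
Vmax = 64.8 uM/s

64.8 uM/s


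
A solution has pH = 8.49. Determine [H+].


[H+] = 10^(-pH)
[H+] = 10^(-8.49)
[H+] = 3.236e-09 M

3.236e-09 M


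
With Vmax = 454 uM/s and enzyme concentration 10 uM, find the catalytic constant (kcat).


kcat = Vmax / [E]t
kcat = 454 / 10
kcat = 45.4 s^-1

45.4 s^-1


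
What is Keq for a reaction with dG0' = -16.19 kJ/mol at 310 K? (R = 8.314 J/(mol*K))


Keq = exp(-dG0 * 1000 / (R * T))
Keq = exp(-(-16.19) * 1000 / (8.314 * 310))
Keq = 534.681

534.681


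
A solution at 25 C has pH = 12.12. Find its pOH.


pOH = 14 - pH
pOH = 14 - 12.12
pOH = 1.88

1.88


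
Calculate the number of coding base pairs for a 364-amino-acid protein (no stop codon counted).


Each amino acid = 1 codon = 3 bp
bp = 364 * 3 = 1092 bp

1092 bp


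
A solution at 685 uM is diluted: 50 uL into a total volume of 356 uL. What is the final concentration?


C2 = C1 * V1 / V2
C2 = 685 * 50 / 356
C2 = 96.2079 uM

96.2079 uM


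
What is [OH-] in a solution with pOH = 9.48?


[OH-] = 10^(-pOH)
[OH-] = 10^(-9.48)
[OH-] = 3.311e-10 M

3.311e-10 M


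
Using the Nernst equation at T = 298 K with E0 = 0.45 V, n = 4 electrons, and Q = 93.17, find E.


E = E0 - (RT/nF) * ln(Q)
E = 0.45 - (8.314 * 298 / (4 * 96485)) * ln(93.17)
E = 0.4209 V

0.4209 V


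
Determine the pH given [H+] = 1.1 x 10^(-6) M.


pH = -log10([H+])
pH = -log10(1.1 x 10^(-6))
pH = 5.9586

5.9586


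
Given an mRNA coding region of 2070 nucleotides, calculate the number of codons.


codons = nucleotides / 3
codons = 2070 / 3 = 690

690


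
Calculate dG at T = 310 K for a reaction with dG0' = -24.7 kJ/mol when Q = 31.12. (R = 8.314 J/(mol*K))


dG = dG0' + RT * ln(Q) / 1000
dG = -24.7 + 8.314 * 310 * ln(31.12) / 1000
dG = -15.8395 kJ/mol

-15.8395 kJ/mol


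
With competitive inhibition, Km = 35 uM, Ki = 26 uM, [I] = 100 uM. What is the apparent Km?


Km_app = Km * (1 + [I]/Ki)
Km_app = 35 * (1 + 100/26)
Km_app = 169.6154 uM

169.6154 uM


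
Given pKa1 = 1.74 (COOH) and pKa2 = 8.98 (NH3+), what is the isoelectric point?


pI = (pKa1 + pKa2) / 2
pI = (1.74 + 8.98) / 2
pI = 5.36

5.36


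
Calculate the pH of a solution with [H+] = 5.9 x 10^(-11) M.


pH = -log10([H+])
pH = -log10(5.9 x 10^(-11))
pH = 10.2291

10.2291


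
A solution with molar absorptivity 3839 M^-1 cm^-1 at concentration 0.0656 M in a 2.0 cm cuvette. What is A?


A = epsilon * c * l
A = 3839 * 0.0656 * 2.0
A = 503.6768

503.6768


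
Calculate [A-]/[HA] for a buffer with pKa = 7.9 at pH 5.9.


[A-]/[HA] = 10^(pH - pKa)
= 10^(5.9 - 7.9)
= 0.01

0.01


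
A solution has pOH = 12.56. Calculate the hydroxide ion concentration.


[OH-] = 10^(-pOH)
[OH-] = 10^(-12.56)
[OH-] = 2.754e-13 M

2.754e-13 M


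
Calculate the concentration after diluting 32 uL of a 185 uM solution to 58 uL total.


C2 = C1 * V1 / V2
C2 = 185 * 32 / 58
C2 = 102.069 uM

102.069 uM


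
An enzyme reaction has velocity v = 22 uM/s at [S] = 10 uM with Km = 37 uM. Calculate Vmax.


Vmax = v * (Km + [S]) / [S]
Vmax = 22 * (37 + 10) / 10
Vmax = 103.4 uM/s

103.4 uM/s


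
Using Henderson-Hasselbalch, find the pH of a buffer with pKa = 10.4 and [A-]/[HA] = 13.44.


pH = pKa + log10([A-]/[HA])
pH = 10.4 + log10(13.44)
pH = 11.5284

11.5284


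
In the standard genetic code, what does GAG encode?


Standard genetic code lookup.
Codon GAG -> Glu

Glu


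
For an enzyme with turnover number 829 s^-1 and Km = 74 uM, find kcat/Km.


Catalytic efficiency = kcat / Km
= 829 / 74
= 11.2027 uM^-1*s^-1

11.2027 uM^-1*s^-1


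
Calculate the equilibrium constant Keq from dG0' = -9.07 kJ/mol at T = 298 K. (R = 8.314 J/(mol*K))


Keq = exp(-dG0 * 1000 / (R * T))
Keq = exp(-(-9.07) * 1000 / (8.314 * 298))
Keq = 38.8941

38.8941


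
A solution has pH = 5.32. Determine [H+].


[H+] = 10^(-pH)
[H+] = 10^(-5.32)
[H+] = 4.786e-06 M

4.786e-06 M


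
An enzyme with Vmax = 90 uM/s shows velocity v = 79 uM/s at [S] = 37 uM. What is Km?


Km = [S] * (Vmax - v) / v
Km = 37 * (90 - 79) / 79
Km = 5.1519 uM

5.1519 uM


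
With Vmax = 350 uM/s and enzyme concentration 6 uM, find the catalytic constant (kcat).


kcat = Vmax / [E]t
kcat = 350 / 6
kcat = 58.3333 s^-1

58.3333 s^-1


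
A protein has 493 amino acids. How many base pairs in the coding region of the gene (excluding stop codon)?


Each amino acid = 1 codon = 3 bp
bp = 493 * 3 = 1479 bp

1479 bp


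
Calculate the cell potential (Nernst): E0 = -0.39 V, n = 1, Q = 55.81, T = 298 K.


E = E0 - (RT/nF) * ln(Q)
E = -0.39 - (8.314 * 298 / (1 * 96485)) * ln(55.81)
E = -0.4933 V

-0.4933 V


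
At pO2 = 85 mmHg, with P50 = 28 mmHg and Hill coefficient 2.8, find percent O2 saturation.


Y = pO2^n / (P50^n + pO2^n)
Y = 85^2.8 / (28^2.8 + 85^2.8)
Y = 95.73%

95.73%


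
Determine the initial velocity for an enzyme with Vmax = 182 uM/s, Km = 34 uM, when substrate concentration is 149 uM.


v = Vmax * [S] / (Km + [S])
v = 182 * 149 / (34 + 149)
v = 148.1858 uM/s

148.1858 uM/s


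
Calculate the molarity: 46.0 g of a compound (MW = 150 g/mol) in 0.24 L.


C = (mass / MW) / volume
C = (46.0 / 150) / 0.24
C = 1.2778 M

1.2778 M


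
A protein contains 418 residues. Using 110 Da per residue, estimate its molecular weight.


MW = n_residues * 110 Da
MW = 418 * 110
MW = 45980 Da

45980 Da


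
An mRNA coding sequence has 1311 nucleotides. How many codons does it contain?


codons = nucleotides / 3
codons = 1311 / 3 = 437

437


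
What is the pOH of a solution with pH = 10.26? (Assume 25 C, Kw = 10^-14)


pOH = 14 - pH
pOH = 14 - 10.26
pOH = 3.74

3.74


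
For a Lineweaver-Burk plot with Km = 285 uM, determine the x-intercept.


x-intercept = -1/Km
= -1/285
= -0.0035 1/uM

-0.0035 1/uM


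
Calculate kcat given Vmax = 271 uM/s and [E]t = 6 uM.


kcat = Vmax / [E]t
kcat = 271 / 6
kcat = 45.1667 s^-1

45.1667 s^-1


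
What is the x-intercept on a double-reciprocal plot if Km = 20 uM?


x-intercept = -1/Km
= -1/20
= -0.05 1/uM

-0.05 1/uM


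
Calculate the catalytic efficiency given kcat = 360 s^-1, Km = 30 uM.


Catalytic efficiency = kcat / Km
= 360 / 30
= 12.0 uM^-1*s^-1

12.0 uM^-1*s^-1


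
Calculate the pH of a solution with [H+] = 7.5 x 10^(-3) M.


pH = -log10([H+])
pH = -log10(7.5 x 10^(-3))
pH = 2.1249

2.1249


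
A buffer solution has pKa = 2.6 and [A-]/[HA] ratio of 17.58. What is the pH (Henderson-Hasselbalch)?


pH = pKa + log10([A-]/[HA])
pH = 2.6 + log10(17.58)
pH = 3.845

3.845


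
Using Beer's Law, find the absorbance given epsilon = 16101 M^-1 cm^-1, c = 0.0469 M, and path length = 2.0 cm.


A = epsilon * c * l
A = 16101 * 0.0469 * 2.0
A = 1510.2738

1510.2738


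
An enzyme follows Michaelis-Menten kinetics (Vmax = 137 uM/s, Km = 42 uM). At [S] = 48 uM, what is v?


v = Vmax * [S] / (Km + [S])
v = 137 * 48 / (42 + 48)
v = 73.0667 uM/s

73.0667 uM/s


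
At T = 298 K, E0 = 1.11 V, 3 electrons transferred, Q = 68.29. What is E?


E = E0 - (RT/nF) * ln(Q)
E = 1.11 - (8.314 * 298 / (3 * 96485)) * ln(68.29)
E = 1.0738 V

1.0738 V


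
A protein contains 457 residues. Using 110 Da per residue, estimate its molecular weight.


MW = n_residues * 110 Da
MW = 457 * 110
MW = 50270 Da

50270 Da


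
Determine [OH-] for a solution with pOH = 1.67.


[OH-] = 10^(-pOH)
[OH-] = 10^(-1.67)
[OH-] = 0.0214 M

0.0214 M


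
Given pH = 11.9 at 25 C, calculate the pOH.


pOH = 14 - pH
pOH = 14 - 11.9
pOH = 2.1

2.1


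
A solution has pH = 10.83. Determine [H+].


[H+] = 10^(-pH)
[H+] = 10^(-10.83)
[H+] = 1.479e-11 M

1.479e-11 M


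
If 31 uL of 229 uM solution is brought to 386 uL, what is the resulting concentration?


C2 = C1 * V1 / V2
C2 = 229 * 31 / 386
C2 = 18.3912 uM

18.3912 uM


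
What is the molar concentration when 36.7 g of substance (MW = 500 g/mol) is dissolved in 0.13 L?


C = (mass / MW) / volume
C = (36.7 / 500) / 0.13
C = 0.5646 M

0.5646 M


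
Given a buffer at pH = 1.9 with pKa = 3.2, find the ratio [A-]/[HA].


[A-]/[HA] = 10^(pH - pKa)
= 10^(1.9 - 3.2)
= 0.0501

0.0501


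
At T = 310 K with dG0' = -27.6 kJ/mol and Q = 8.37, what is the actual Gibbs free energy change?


dG = dG0' + RT * ln(Q) / 1000
dG = -27.6 + 8.314 * 310 * ln(8.37) / 1000
dG = -22.124 kJ/mol

-22.124 kJ/mol


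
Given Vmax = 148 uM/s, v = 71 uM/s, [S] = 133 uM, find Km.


Km = [S] * (Vmax - v) / v
Km = 133 * (148 - 71) / 71
Km = 144.2394 uM

144.2394 uM


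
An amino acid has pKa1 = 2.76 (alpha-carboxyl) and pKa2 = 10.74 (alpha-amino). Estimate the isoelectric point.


pI = (pKa1 + pKa2) / 2
pI = (2.76 + 10.74) / 2
pI = 6.75

6.75


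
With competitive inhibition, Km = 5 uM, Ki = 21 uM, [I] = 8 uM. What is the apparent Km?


Km_app = Km * (1 + [I]/Ki)
Km_app = 5 * (1 + 8/21)
Km_app = 6.9048 uM

6.9048 uM


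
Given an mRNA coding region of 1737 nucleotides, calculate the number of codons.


codons = nucleotides / 3
codons = 1737 / 3 = 579

579


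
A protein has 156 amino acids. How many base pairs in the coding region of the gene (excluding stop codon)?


Each amino acid = 1 codon = 3 bp
bp = 156 * 3 = 468 bp

468 bp


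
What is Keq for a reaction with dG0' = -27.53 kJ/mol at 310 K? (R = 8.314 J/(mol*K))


Keq = exp(-dG0 * 1000 / (R * T))
Keq = exp(-(-27.53) * 1000 / (8.314 * 310))
Keq = 43545.228

43545.228


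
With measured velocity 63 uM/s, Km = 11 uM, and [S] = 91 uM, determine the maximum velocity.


Vmax = v * (Km + [S]) / [S]
Vmax = 63 * (11 + 91) / 91
Vmax = 70.6154 uM/s

70.6154 uM/s


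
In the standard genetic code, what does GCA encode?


Standard genetic code lookup.
Codon GCA -> Ala

Ala


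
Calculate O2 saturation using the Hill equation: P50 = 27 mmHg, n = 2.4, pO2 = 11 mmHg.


Y = pO2^n / (P50^n + pO2^n)
Y = 11^2.4 / (27^2.4 + 11^2.4)
Y = 10.39%

10.39%


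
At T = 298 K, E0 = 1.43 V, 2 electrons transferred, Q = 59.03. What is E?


E = E0 - (RT/nF) * ln(Q)
E = 1.43 - (8.314 * 298 / (2 * 96485)) * ln(59.03)
E = 1.3776 V

1.3776 V


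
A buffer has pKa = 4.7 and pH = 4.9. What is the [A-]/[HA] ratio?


[A-]/[HA] = 10^(pH - pKa)
= 10^(4.9 - 4.7)
= 1.5849

1.5849


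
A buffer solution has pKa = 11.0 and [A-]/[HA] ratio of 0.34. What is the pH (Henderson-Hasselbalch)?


pH = pKa + log10([A-]/[HA])
pH = 11.0 + log10(0.34)
pH = 10.5315

10.5315


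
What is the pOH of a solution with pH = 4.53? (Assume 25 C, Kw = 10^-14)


pOH = 14 - pH
pOH = 14 - 4.53
pOH = 9.47

9.47


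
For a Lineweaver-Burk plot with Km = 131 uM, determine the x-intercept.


x-intercept = -1/Km
= -1/131
= -0.0076 1/uM

-0.0076 1/uM


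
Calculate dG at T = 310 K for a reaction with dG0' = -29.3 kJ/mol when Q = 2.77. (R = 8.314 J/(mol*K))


dG = dG0' + RT * ln(Q) / 1000
dG = -29.3 + 8.314 * 310 * ln(2.77) / 1000
dG = -26.6741 kJ/mol

-26.6741 kJ/mol


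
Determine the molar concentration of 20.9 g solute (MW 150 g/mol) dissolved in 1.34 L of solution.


C = (mass / MW) / volume
C = (20.9 / 150) / 1.34
C = 0.104 M

0.104 M


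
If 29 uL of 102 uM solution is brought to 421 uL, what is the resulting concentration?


C2 = C1 * V1 / V2
C2 = 102 * 29 / 421
C2 = 7.0261 uM

7.0261 uM


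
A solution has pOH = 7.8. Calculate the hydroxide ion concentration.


[OH-] = 10^(-pOH)
[OH-] = 10^(-7.8)
[OH-] = 1.585e-08 M

1.585e-08 M


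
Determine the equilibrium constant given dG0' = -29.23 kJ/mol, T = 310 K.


Keq = exp(-dG0 * 1000 / (R * T))
Keq = exp(-(-29.23) * 1000 / (8.314 * 310))
Keq = 84216.8398

84216.8398


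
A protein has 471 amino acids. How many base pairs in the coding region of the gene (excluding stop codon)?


Each amino acid = 1 codon = 3 bp
bp = 471 * 3 = 1413 bp

1413 bp


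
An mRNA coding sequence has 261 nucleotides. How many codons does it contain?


codons = nucleotides / 3
codons = 261 / 3 = 87

87


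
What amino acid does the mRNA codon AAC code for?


Standard genetic code lookup.
Codon AAC -> Asn

Asn


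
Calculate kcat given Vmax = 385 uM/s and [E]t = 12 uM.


kcat = Vmax / [E]t
kcat = 385 / 12
kcat = 32.0833 s^-1

32.0833 s^-1


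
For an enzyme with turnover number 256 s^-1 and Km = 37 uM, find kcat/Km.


Catalytic efficiency = kcat / Km
= 256 / 37
= 6.9189 uM^-1*s^-1

6.9189 uM^-1*s^-1


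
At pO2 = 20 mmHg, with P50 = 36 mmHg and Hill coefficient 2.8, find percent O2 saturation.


Y = pO2^n / (P50^n + pO2^n)
Y = 20^2.8 / (36^2.8 + 20^2.8)
Y = 16.17%

16.17%


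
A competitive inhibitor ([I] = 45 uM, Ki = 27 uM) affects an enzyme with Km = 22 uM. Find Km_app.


Km_app = Km * (1 + [I]/Ki)
Km_app = 22 * (1 + 45/27)
Km_app = 58.6667 uM

58.6667 uM


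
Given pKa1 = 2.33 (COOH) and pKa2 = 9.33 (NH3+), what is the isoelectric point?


pI = (pKa1 + pKa2) / 2
pI = (2.33 + 9.33) / 2
pI = 5.83

5.83


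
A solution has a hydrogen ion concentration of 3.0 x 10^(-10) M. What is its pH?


pH = -log10([H+])
pH = -log10(3.0 x 10^(-10))
pH = 9.5229

9.5229


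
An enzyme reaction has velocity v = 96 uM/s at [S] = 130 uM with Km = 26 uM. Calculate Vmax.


Vmax = v * (Km + [S]) / [S]
Vmax = 96 * (26 + 130) / 130
Vmax = 115.2 uM/s

115.2 uM/s


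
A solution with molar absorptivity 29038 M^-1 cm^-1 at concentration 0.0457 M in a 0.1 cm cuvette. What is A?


A = epsilon * c * l
A = 29038 * 0.0457 * 0.1
A = 132.7037

132.7037


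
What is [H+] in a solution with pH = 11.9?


[H+] = 10^(-pH)
[H+] = 10^(-11.9)
[H+] = 1.259e-12 M

1.259e-12 M


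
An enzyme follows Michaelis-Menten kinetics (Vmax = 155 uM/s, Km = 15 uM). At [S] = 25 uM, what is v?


v = Vmax * [S] / (Km + [S])
v = 155 * 25 / (15 + 25)
v = 96.875 uM/s

96.875 uM/s


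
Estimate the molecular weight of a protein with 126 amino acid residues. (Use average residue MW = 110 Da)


MW = n_residues * 110 Da
MW = 126 * 110
MW = 13860 Da

13860 Da


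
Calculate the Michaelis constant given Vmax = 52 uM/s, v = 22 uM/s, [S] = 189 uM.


Km = [S] * (Vmax - v) / v
Km = 189 * (52 - 22) / 22
Km = 257.7273 uM

257.7273 uM


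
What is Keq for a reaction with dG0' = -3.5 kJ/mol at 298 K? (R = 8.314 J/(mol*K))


Keq = exp(-dG0 * 1000 / (R * T))
Keq = exp(-(-3.5) * 1000 / (8.314 * 298))
Keq = 4.1069

4.1069


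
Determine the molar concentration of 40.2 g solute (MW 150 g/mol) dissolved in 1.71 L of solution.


C = (mass / MW) / volume
C = (40.2 / 150) / 1.71
C = 0.1567 M

0.1567 M


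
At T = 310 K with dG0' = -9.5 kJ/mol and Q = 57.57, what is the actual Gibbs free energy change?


dG = dG0' + RT * ln(Q) / 1000
dG = -9.5 + 8.314 * 310 * ln(57.57) / 1000
dG = 0.946 kJ/mol

0.946 kJ/mol


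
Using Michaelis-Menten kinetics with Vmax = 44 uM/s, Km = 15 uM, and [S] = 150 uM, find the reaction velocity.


v = Vmax * [S] / (Km + [S])
v = 44 * 150 / (15 + 150)
v = 40.0 uM/s

40.0 uM/s


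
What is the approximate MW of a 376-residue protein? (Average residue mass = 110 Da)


MW = n_residues * 110 Da
MW = 376 * 110
MW = 41360 Da

41360 Da


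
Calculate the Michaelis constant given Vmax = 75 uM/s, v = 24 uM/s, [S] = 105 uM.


Km = [S] * (Vmax - v) / v
Km = 105 * (75 - 24) / 24
Km = 223.125 uM

223.125 uM


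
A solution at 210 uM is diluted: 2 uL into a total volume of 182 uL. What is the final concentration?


C2 = C1 * V1 / V2
C2 = 210 * 2 / 182
C2 = 2.3077 uM

2.3077 uM


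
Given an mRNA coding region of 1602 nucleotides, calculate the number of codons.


codons = nucleotides / 3
codons = 1602 / 3 = 534

534


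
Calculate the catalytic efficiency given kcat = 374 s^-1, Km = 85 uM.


Catalytic efficiency = kcat / Km
= 374 / 85
= 4.4 uM^-1*s^-1

4.4 uM^-1*s^-1


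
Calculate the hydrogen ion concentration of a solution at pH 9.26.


[H+] = 10^(-pH)
[H+] = 10^(-9.26)
[H+] = 5.495e-10 M

5.495e-10 M


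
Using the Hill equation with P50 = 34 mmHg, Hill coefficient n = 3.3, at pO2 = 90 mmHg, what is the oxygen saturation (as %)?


Y = pO2^n / (P50^n + pO2^n)
Y = 90^3.3 / (34^3.3 + 90^3.3)
Y = 96.13%

96.13%


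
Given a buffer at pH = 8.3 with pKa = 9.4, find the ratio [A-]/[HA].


[A-]/[HA] = 10^(pH - pKa)
= 10^(8.3 - 9.4)
= 0.0794

0.0794


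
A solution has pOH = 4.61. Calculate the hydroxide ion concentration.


[OH-] = 10^(-pOH)
[OH-] = 10^(-4.61)
[OH-] = 2.455e-05 M

2.455e-05 M


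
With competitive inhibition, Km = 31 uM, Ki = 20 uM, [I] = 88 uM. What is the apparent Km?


Km_app = Km * (1 + [I]/Ki)
Km_app = 31 * (1 + 88/20)
Km_app = 167.4 uM

167.4 uM


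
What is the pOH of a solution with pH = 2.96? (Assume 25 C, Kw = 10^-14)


pOH = 14 - pH
pOH = 14 - 2.96
pOH = 11.04

11.04


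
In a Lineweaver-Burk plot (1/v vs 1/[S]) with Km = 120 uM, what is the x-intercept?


x-intercept = -1/Km
= -1/120
= -0.0083 1/uM

-0.0083 1/uM


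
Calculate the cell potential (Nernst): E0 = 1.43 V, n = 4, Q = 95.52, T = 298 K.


E = E0 - (RT/nF) * ln(Q)
E = 1.43 - (8.314 * 298 / (4 * 96485)) * ln(95.52)
E = 1.4007 V

1.4007 V


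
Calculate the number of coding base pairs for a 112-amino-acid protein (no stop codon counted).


Each amino acid = 1 codon = 3 bp
bp = 112 * 3 = 336 bp

336 bp


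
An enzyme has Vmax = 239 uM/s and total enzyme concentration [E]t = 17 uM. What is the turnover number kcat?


kcat = Vmax / [E]t
kcat = 239 / 17
kcat = 14.0588 s^-1

14.0588 s^-1


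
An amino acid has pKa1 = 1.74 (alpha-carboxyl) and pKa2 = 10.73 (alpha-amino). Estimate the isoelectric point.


pI = (pKa1 + pKa2) / 2
pI = (1.74 + 10.73) / 2
pI = 6.235

6.235


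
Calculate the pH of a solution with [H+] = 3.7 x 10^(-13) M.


pH = -log10([H+])
pH = -log10(3.7 x 10^(-13))
pH = 12.4318

12.4318


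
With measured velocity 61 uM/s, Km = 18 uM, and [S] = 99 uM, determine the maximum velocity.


Vmax = v * (Km + [S]) / [S]
Vmax = 61 * (18 + 99) / 99
Vmax = 72.0909 uM/s

72.0909 uM/s


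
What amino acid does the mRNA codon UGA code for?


Standard genetic code lookup.
Codon UGA -> Stop

Stop


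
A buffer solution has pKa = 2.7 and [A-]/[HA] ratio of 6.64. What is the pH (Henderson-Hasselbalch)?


pH = pKa + log10([A-]/[HA])
pH = 2.7 + log10(6.64)
pH = 3.5222

3.5222


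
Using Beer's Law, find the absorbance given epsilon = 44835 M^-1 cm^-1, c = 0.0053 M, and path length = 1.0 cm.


A = epsilon * c * l
A = 44835 * 0.0053 * 1.0
A = 237.6255

237.6255


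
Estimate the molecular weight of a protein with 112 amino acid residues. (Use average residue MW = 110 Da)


MW = n_residues * 110 Da
MW = 112 * 110
MW = 12320 Da

12320 Da


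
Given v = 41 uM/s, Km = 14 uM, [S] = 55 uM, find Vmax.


Vmax = v * (Km + [S]) / [S]
Vmax = 41 * (14 + 55) / 55
Vmax = 51.4364 uM/s

51.4364 uM/s


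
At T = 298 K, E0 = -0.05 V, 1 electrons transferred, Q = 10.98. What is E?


E = E0 - (RT/nF) * ln(Q)
E = -0.05 - (8.314 * 298 / (1 * 96485)) * ln(10.98)
E = -0.1115 V

-0.1115 V


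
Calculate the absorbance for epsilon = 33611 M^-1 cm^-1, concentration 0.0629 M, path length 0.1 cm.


A = epsilon * c * l
A = 33611 * 0.0629 * 0.1
A = 211.4132

211.4132


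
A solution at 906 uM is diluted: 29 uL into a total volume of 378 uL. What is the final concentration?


C2 = C1 * V1 / V2
C2 = 906 * 29 / 378
C2 = 69.5079 uM

69.5079 uM


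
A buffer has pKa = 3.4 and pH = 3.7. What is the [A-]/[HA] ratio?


[A-]/[HA] = 10^(pH - pKa)
= 10^(3.7 - 3.4)
= 1.9953

1.9953


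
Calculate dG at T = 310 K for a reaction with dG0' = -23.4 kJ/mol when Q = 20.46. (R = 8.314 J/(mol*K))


dG = dG0' + RT * ln(Q) / 1000
dG = -23.4 + 8.314 * 310 * ln(20.46) / 1000
dG = -15.6204 kJ/mol

-15.6204 kJ/mol


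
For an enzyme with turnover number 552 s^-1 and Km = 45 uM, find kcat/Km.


Catalytic efficiency = kcat / Km
= 552 / 45
= 12.2667 uM^-1*s^-1

12.2667 uM^-1*s^-1


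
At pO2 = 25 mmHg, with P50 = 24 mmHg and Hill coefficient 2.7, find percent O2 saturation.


Y = pO2^n / (P50^n + pO2^n)
Y = 25^2.7 / (24^2.7 + 25^2.7)
Y = 52.75%

52.75%


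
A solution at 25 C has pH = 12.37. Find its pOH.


pOH = 14 - pH
pOH = 14 - 12.37
pOH = 1.63

1.63


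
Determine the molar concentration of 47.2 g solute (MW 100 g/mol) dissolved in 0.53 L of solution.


C = (mass / MW) / volume
C = (47.2 / 100) / 0.53
C = 0.8906 M

0.8906 M


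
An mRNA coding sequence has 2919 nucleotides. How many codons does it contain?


codons = nucleotides / 3
codons = 2919 / 3 = 973

973


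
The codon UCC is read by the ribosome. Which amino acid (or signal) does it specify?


Standard genetic code lookup.
Codon UCC -> Ser

Ser


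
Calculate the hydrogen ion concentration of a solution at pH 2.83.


[H+] = 10^(-pH)
[H+] = 10^(-2.83)
[H+] = 0.0015 M

0.0015 M


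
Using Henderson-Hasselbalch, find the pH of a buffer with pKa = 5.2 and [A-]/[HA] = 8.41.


pH = pKa + log10([A-]/[HA])
pH = 5.2 + log10(8.41)
pH = 6.1248

6.1248


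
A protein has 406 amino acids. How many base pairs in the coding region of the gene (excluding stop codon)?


Each amino acid = 1 codon = 3 bp
bp = 406 * 3 = 1218 bp

1218 bp


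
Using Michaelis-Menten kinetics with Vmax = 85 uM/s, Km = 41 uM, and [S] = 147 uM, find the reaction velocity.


v = Vmax * [S] / (Km + [S])
v = 85 * 147 / (41 + 147)
v = 66.4628 uM/s

66.4628 uM/s


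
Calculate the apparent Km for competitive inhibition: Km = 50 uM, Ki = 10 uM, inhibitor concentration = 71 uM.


Km_app = Km * (1 + [I]/Ki)
Km_app = 50 * (1 + 71/10)
Km_app = 405.0 uM

405.0 uM


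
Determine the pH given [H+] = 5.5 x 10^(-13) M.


pH = -log10([H+])
pH = -log10(5.5 x 10^(-13))
pH = 12.2596

12.2596


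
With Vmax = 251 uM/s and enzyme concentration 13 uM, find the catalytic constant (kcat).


kcat = Vmax / [E]t
kcat = 251 / 13
kcat = 19.3077 s^-1

19.3077 s^-1


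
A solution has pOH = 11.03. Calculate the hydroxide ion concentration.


[OH-] = 10^(-pOH)
[OH-] = 10^(-11.03)
[OH-] = 9.333e-12 M

9.333e-12 M


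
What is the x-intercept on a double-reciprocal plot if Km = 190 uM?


x-intercept = -1/Km
= -1/190
= -0.0053 1/uM

-0.0053 1/uM


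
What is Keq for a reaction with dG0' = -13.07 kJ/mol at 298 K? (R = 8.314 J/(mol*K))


Keq = exp(-dG0 * 1000 / (R * T))
Keq = exp(-(-13.07) * 1000 / (8.314 * 298))
Keq = 195.4542

195.4542


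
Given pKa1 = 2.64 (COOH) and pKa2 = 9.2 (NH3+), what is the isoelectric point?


pI = (pKa1 + pKa2) / 2
pI = (2.64 + 9.2) / 2
pI = 5.92

5.92


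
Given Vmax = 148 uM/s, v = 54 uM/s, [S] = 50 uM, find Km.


Km = [S] * (Vmax - v) / v
Km = 50 * (148 - 54) / 54
Km = 87.037 uM

87.037 uM


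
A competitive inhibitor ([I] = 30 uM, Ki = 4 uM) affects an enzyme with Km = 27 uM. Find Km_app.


Km_app = Km * (1 + [I]/Ki)
Km_app = 27 * (1 + 30/4)
Km_app = 229.5 uM

229.5 uM


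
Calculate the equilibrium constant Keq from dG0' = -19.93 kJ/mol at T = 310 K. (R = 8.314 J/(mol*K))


Keq = exp(-dG0 * 1000 / (R * T))
Keq = exp(-(-19.93) * 1000 / (8.314 * 310))
Keq = 2281.9343

2281.9343


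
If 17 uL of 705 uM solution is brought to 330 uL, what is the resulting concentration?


C2 = C1 * V1 / V2
C2 = 705 * 17 / 330
C2 = 36.3182 uM

36.3182 uM


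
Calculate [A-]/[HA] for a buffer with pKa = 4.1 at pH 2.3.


[A-]/[HA] = 10^(pH - pKa)
= 10^(2.3 - 4.1)
= 0.0158

0.0158


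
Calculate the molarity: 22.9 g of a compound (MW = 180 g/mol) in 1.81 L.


C = (mass / MW) / volume
C = (22.9 / 180) / 1.81
C = 0.0703 M

0.0703 M


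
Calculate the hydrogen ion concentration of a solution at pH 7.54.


[H+] = 10^(-pH)
[H+] = 10^(-7.54)
[H+] = 2.884e-08 M

2.884e-08 M


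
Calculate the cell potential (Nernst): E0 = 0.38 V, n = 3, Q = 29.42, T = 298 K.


E = E0 - (RT/nF) * ln(Q)
E = 0.38 - (8.314 * 298 / (3 * 96485)) * ln(29.42)
E = 0.3511 V

0.3511 V


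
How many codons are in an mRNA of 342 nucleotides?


codons = nucleotides / 3
codons = 342 / 3 = 114

114


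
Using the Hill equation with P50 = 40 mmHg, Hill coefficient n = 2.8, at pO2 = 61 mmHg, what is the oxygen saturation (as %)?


Y = pO2^n / (P50^n + pO2^n)
Y = 61^2.8 / (40^2.8 + 61^2.8)
Y = 76.52%

76.52%


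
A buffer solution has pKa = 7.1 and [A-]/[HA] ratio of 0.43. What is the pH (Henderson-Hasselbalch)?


pH = pKa + log10([A-]/[HA])
pH = 7.1 + log10(0.43)
pH = 6.7335

6.7335


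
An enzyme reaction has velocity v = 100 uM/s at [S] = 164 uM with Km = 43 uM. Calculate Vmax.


Vmax = v * (Km + [S]) / [S]
Vmax = 100 * (43 + 164) / 164
Vmax = 126.2195 uM/s

126.2195 uM/s


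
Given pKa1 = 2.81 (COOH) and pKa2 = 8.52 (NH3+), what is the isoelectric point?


pI = (pKa1 + pKa2) / 2
pI = (2.81 + 8.52) / 2
pI = 5.665

5.665


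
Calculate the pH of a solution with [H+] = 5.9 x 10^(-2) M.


pH = -log10([H+])
pH = -log10(5.9 x 10^(-2))
pH = 1.2291

1.2291


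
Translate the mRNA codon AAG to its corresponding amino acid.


Standard genetic code lookup.
Codon AAG -> Lys

Lys


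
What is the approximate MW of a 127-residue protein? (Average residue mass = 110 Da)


MW = n_residues * 110 Da
MW = 127 * 110
MW = 13970 Da

13970 Da


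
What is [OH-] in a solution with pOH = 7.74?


[OH-] = 10^(-pOH)
[OH-] = 10^(-7.74)
[OH-] = 1.820e-08 M

1.820e-08 M


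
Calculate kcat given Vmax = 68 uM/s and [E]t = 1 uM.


kcat = Vmax / [E]t
kcat = 68 / 1
kcat = 68.0 s^-1

68.0 s^-1


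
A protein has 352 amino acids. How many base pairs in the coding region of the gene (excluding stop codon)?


Each amino acid = 1 codon = 3 bp
bp = 352 * 3 = 1056 bp

1056 bp


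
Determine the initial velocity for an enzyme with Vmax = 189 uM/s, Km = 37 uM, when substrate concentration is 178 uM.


v = Vmax * [S] / (Km + [S])
v = 189 * 178 / (37 + 178)
v = 156.4744 uM/s

156.4744 uM/s


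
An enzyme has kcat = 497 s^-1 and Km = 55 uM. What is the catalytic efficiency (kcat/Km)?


Catalytic efficiency = kcat / Km
= 497 / 55
= 9.0364 uM^-1*s^-1

9.0364 uM^-1*s^-1


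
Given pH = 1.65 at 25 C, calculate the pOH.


pOH = 14 - pH
pOH = 14 - 1.65
pOH = 12.35

12.35


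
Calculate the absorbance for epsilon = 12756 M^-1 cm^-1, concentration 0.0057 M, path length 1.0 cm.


A = epsilon * c * l
A = 12756 * 0.0057 * 1.0
A = 72.7092

72.7092


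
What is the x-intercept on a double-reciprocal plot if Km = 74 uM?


x-intercept = -1/Km
= -1/74
= -0.0135 1/uM

-0.0135 1/uM


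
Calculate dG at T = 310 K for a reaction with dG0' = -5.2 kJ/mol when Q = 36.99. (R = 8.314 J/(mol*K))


dG = dG0' + RT * ln(Q) / 1000
dG = -5.2 + 8.314 * 310 * ln(36.99) / 1000
dG = 4.1059 kJ/mol

4.1059 kJ/mol


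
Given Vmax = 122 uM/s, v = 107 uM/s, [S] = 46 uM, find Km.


Km = [S] * (Vmax - v) / v
Km = 46 * (122 - 107) / 107
Km = 6.4486 uM

6.4486 uM


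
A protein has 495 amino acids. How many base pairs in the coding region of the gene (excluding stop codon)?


Each amino acid = 1 codon = 3 bp
bp = 495 * 3 = 1485 bp

1485 bp


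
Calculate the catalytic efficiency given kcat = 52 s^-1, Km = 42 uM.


Catalytic efficiency = kcat / Km
= 52 / 42
= 1.2381 uM^-1*s^-1

1.2381 uM^-1*s^-1


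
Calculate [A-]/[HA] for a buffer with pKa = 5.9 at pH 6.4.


[A-]/[HA] = 10^(pH - pKa)
= 10^(6.4 - 5.9)
= 3.1623

3.1623


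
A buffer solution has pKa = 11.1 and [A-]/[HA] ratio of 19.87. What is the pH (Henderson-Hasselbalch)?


pH = pKa + log10([A-]/[HA])
pH = 11.1 + log10(19.87)
pH = 12.3982

12.3982


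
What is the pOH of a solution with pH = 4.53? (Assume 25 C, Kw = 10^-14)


pOH = 14 - pH
pOH = 14 - 4.53
pOH = 9.47

9.47


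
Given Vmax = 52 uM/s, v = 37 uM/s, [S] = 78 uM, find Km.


Km = [S] * (Vmax - v) / v
Km = 78 * (52 - 37) / 37
Km = 31.6216 uM

31.6216 uM


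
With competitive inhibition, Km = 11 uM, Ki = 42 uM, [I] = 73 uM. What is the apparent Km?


Km_app = Km * (1 + [I]/Ki)
Km_app = 11 * (1 + 73/42)
Km_app = 30.119 uM

30.119 uM


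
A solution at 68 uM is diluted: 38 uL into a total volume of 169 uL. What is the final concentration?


C2 = C1 * V1 / V2
C2 = 68 * 38 / 169
C2 = 15.2899 uM

15.2899 uM


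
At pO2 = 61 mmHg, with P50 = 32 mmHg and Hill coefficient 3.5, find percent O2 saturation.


Y = pO2^n / (P50^n + pO2^n)
Y = 61^3.5 / (32^3.5 + 61^3.5)
Y = 90.53%

90.53%


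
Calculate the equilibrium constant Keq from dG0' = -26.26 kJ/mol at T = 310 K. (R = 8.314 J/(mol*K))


Keq = exp(-dG0 * 1000 / (R * T))
Keq = exp(-(-26.26) * 1000 / (8.314 * 310))
Keq = 26603.533

26603.533


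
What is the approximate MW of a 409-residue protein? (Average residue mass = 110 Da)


MW = n_residues * 110 Da
MW = 409 * 110
MW = 44990 Da

44990 Da


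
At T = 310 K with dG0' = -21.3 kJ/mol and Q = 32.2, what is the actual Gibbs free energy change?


dG = dG0' + RT * ln(Q) / 1000
dG = -21.3 + 8.314 * 310 * ln(32.2) / 1000
dG = -12.3516 kJ/mol

-12.3516 kJ/mol


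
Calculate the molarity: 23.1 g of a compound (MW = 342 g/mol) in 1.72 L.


C = (mass / MW) / volume
C = (23.1 / 342) / 1.72
C = 0.0393 M

0.0393 M


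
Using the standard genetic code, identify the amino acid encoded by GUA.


Standard genetic code lookup.
Codon GUA -> Val

Val


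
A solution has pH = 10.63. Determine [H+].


[H+] = 10^(-pH)
[H+] = 10^(-10.63)
[H+] = 2.344e-11 M

2.344e-11 M


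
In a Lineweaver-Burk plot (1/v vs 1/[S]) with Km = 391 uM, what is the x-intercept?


x-intercept = -1/Km
= -1/391
= -0.0026 1/uM

-0.0026 1/uM


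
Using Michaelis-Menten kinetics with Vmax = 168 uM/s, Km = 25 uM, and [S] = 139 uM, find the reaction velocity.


v = Vmax * [S] / (Km + [S])
v = 168 * 139 / (25 + 139)
v = 142.3902 uM/s

142.3902 uM/s


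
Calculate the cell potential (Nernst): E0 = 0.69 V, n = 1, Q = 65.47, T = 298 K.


E = E0 - (RT/nF) * ln(Q)
E = 0.69 - (8.314 * 298 / (1 * 96485)) * ln(65.47)
E = 0.5826 V

0.5826 V


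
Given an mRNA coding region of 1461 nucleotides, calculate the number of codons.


codons = nucleotides / 3
codons = 1461 / 3 = 487

487


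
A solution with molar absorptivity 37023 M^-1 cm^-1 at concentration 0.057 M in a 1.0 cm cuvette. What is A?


A = epsilon * c * l
A = 37023 * 0.057 * 1.0
A = 2110.311

2110.311


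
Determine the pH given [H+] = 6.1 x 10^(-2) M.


pH = -log10([H+])
pH = -log10(6.1 x 10^(-2))
pH = 1.2147

1.2147


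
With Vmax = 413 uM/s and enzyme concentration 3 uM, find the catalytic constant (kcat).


kcat = Vmax / [E]t
kcat = 413 / 3
kcat = 137.6667 s^-1

137.6667 s^-1


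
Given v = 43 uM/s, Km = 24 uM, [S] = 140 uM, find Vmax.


Vmax = v * (Km + [S]) / [S]
Vmax = 43 * (24 + 140) / 140
Vmax = 50.3714 uM/s

50.3714 uM/s


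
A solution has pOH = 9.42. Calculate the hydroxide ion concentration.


[OH-] = 10^(-pOH)
[OH-] = 10^(-9.42)
[OH-] = 3.802e-10 M

3.802e-10 M


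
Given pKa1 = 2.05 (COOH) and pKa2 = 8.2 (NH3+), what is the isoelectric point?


pI = (pKa1 + pKa2) / 2
pI = (2.05 + 8.2) / 2
pI = 5.125

5.125


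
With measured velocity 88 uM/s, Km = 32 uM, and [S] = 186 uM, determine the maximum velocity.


Vmax = v * (Km + [S]) / [S]
Vmax = 88 * (32 + 186) / 186
Vmax = 103.1398 uM/s

103.1398 uM/s


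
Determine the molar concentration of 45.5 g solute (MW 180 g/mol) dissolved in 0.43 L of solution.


C = (mass / MW) / volume
C = (45.5 / 180) / 0.43
C = 0.5879 M

0.5879 M


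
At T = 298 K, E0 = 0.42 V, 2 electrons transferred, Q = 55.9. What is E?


E = E0 - (RT/nF) * ln(Q)
E = 0.42 - (8.314 * 298 / (2 * 96485)) * ln(55.9)
E = 0.3683 V

0.3683 V


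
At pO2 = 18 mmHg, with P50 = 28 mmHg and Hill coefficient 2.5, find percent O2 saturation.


Y = pO2^n / (P50^n + pO2^n)
Y = 18^2.5 / (28^2.5 + 18^2.5)
Y = 24.89%

24.89%


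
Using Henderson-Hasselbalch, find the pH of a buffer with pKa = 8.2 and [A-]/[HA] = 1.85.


pH = pKa + log10([A-]/[HA])
pH = 8.2 + log10(1.85)
pH = 8.4672

8.4672


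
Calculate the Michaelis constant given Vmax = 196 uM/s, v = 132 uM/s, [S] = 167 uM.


Km = [S] * (Vmax - v) / v
Km = 167 * (196 - 132) / 132
Km = 80.9697 uM

80.9697 uM


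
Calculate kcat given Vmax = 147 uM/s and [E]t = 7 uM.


kcat = Vmax / [E]t
kcat = 147 / 7
kcat = 21.0 s^-1

21.0 s^-1


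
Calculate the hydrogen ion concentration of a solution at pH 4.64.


[H+] = 10^(-pH)
[H+] = 10^(-4.64)
[H+] = 2.291e-05 M

2.291e-05 M


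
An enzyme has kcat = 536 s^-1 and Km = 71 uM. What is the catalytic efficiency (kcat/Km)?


Catalytic efficiency = kcat / Km
= 536 / 71
= 7.5493 uM^-1*s^-1

7.5493 uM^-1*s^-1


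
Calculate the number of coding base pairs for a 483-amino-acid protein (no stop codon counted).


Each amino acid = 1 codon = 3 bp
bp = 483 * 3 = 1449 bp

1449 bp


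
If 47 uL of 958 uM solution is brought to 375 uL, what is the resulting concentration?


C2 = C1 * V1 / V2
C2 = 958 * 47 / 375
C2 = 120.0693 uM

120.0693 uM


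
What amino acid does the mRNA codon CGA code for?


Standard genetic code lookup.
Codon CGA -> Arg

Arg


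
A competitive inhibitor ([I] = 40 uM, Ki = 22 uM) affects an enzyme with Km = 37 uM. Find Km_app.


Km_app = Km * (1 + [I]/Ki)
Km_app = 37 * (1 + 40/22)
Km_app = 104.2727 uM

104.2727 uM


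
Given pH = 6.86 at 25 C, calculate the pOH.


pOH = 14 - pH
pOH = 14 - 6.86
pOH = 7.14

7.14


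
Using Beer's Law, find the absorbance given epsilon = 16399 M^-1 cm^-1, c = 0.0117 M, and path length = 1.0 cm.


A = epsilon * c * l
A = 16399 * 0.0117 * 1.0
A = 191.8683

191.8683


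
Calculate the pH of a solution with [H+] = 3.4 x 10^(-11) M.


pH = -log10([H+])
pH = -log10(3.4 x 10^(-11))
pH = 10.4685

10.4685


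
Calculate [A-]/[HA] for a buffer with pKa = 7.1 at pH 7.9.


[A-]/[HA] = 10^(pH - pKa)
= 10^(7.9 - 7.1)
= 6.3096

6.3096


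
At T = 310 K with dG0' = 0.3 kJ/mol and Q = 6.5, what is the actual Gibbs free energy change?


dG = dG0' + RT * ln(Q) / 1000
dG = 0.3 + 8.314 * 310 * ln(6.5) / 1000
dG = 5.1243 kJ/mol

5.1243 kJ/mol


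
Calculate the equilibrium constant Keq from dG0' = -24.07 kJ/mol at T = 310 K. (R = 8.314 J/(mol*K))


Keq = exp(-dG0 * 1000 / (R * T))
Keq = exp(-(-24.07) * 1000 / (8.314 * 310))
Keq = 11374.008

11374.008


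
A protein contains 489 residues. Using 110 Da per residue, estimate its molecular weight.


MW = n_residues * 110 Da
MW = 489 * 110
MW = 53790 Da

53790 Da


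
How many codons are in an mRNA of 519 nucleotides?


codons = nucleotides / 3
codons = 519 / 3 = 173

173


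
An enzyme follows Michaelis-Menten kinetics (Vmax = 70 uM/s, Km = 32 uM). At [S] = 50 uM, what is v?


v = Vmax * [S] / (Km + [S])
v = 70 * 50 / (32 + 50)
v = 42.6829 uM/s

42.6829 uM/s


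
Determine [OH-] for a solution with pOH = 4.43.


[OH-] = 10^(-pOH)
[OH-] = 10^(-4.43)
[OH-] = 3.715e-05 M

3.715e-05 M
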